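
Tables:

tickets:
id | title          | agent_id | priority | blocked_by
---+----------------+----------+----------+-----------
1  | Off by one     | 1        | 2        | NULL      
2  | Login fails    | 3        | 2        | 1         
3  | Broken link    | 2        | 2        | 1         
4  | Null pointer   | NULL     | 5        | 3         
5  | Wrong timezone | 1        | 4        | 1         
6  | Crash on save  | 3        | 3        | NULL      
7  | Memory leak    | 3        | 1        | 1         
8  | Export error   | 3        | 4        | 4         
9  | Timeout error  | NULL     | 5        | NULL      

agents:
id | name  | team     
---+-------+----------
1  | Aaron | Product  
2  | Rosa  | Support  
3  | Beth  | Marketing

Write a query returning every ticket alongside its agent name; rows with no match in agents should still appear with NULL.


LEFT JOIN keeps every row from tickets (the left table); where agent_id has no match in agents, the agent columns become NULL. Walk through each ticket:
  - ticket 1 (Off by one): agent_id=1 -> matches Aaron
  - ticket 2 (Login fails): agent_id=3 -> matches Beth
  - ticket 3 (Broken link): agent_id=2 -> matches Rosa
  - ticket 4 (Null pointer): agent_id=NULL, no match -> kept with NULL
  - ticket 5 (Wrong timezone): agent_id=1 -> matches Aaron
  - ticket 6 (Crash on save): agent_id=3 -> matches Beth
  - ticket 7 (Memory leak): agent_id=3 -> matches Beth
  - ticket 8 (Export error): agent_id=3 -> matches Beth
  - ticket 9 (Timeout error): agent_id=NULL, no match -> kept with NULL
All 9 rows appear; 2 have NULL agent.

SQL:
SELECT a.title, b.name AS agent
FROM tickets a
LEFT JOIN agents b ON a.agent_id = b.id

Result:
title          | agent
---------------+------
Off by one     | Aaron
Login fails    | Beth 
Broken link    | Rosa 
Null pointer   | NULL 
Wrong timezone | Aaron
Crash on save  | Beth 
Memory leak    | Beth 
Export error   | Beth 
Timeout error  | NULL 


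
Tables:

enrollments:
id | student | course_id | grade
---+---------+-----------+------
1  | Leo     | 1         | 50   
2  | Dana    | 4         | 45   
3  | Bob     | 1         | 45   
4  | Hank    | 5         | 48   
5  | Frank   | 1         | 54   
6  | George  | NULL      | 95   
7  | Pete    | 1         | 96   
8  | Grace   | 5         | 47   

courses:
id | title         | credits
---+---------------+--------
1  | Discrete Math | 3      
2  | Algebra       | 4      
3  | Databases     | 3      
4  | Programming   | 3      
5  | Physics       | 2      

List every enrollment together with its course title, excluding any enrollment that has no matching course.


INNER JOIN keeps only enrollments rows whose course_id matches an id in courses. Walk through each enrollment:
  - enrollment 1 (Leo): course_id=1 -> matches Discrete Math
  - enrollment 2 (Dana): course_id=4 -> matches Programming
  - enrollment 3 (Bob): course_id=1 -> matches Discrete Math
  - enrollment 4 (Hank): course_id=5 -> matches Physics
  - enrollment 5 (Frank): course_id=1 -> matches Discrete Math
  - enrollment 6 (George): course_id=NULL, no match -> dropped
  - enrollment 7 (Pete): course_id=1 -> matches Discrete Math
  - enrollment 8 (Grace): course_id=5 -> matches Physics
So 1 of 8 rows is dropped.

SQL:
SELECT a.student, b.title AS course
FROM enrollments a
INNER JOIN courses b ON a.course_id = b.id

Result:
student | course       
--------+--------------
Leo     | Discrete Math
Dana    | Programming  
Bob     | Discrete Math
Hank    | Physics      
Frank   | Discrete Math
Pete    | Discrete Math
Grace   | Physics      


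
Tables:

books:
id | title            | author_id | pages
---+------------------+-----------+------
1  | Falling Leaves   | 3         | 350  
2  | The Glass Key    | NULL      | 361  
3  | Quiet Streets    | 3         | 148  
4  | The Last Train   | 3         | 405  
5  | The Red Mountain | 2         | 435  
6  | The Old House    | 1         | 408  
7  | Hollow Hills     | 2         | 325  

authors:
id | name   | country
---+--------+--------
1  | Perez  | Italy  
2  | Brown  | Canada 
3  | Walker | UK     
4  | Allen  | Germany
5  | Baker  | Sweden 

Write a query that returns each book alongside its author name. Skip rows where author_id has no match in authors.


INNER JOIN keeps only books rows whose author_id matches an id in authors. Walk through each book:
  - book 1 (Falling Leaves): author_id=3 -> matches Walker
  - book 2 (The Glass Key): author_id=NULL, no match -> dropped
  - book 3 (Quiet Streets): author_id=3 -> matches Walker
  - book 4 (The Last Train): author_id=3 -> matches Walker
  - book 5 (The Red Mountain): author_id=2 -> matches Brown
  - book 6 (The Old House): author_id=1 -> matches Perez
  - book 7 (Hollow Hills): author_id=2 -> matches Brown
So 1 of 7 rows is dropped.

SQL:
SELECT a.title, b.name AS author
FROM books a
INNER JOIN authors b ON a.author_id = b.id

Result:
title            | author
-----------------+-------
Falling Leaves   | Walker
Quiet Streets    | Walker
The Last Train   | Walker
The Red Mountain | Brown 
The Old House    | Perez 
Hollow Hills     | Brown 


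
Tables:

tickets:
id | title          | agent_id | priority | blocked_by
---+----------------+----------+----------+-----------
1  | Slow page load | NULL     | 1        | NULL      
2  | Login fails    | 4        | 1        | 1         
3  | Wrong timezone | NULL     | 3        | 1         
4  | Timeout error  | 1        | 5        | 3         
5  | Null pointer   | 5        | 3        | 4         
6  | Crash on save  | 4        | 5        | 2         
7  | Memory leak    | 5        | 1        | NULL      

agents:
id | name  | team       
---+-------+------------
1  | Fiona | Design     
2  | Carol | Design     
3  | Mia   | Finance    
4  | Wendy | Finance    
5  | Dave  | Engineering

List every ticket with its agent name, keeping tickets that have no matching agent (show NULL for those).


LEFT JOIN keeps every row from tickets (the left table); where agent_id has no match in agents, the agent columns become NULL. Walk through each ticket:
  - ticket 1 (Slow page load): agent_id=NULL, no match -> kept with NULL
  - ticket 2 (Login fails): agent_id=4 -> matches Wendy
  - ticket 3 (Wrong timezone): agent_id=NULL, no match -> kept with NULL
  - ticket 4 (Timeout error): agent_id=1 -> matches Fiona
  - ticket 5 (Null pointer): agent_id=5 -> matches Dave
  - ticket 6 (Crash on save): agent_id=4 -> matches Wendy
  - ticket 7 (Memory leak): agent_id=5 -> matches Dave
All 7 rows appear; 2 have NULL agent.

SQL:
SELECT a.title, b.name AS agent
FROM tickets a
LEFT JOIN agents b ON a.agent_id = b.id

Result:
title          | agent
---------------+------
Slow page load | NULL 
Login fails    | Wendy
Wrong timezone | NULL 
Timeout error  | Fiona
Null pointer   | Dave 
Crash on save  | Wendy
Memory leak    | Dave 


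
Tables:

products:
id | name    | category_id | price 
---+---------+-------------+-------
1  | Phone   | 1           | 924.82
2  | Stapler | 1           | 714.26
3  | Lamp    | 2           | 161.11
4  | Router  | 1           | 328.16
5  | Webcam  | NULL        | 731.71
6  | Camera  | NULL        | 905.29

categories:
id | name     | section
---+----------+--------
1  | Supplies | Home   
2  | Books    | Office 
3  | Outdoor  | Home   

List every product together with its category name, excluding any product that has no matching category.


INNER JOIN keeps only products rows whose category_id matches an id in categories. Walk through each product:
  - product 1 (Phone): category_id=1 -> matches Supplies
  - product 2 (Stapler): category_id=1 -> matches Supplies
  - product 3 (Lamp): category_id=2 -> matches Books
  - product 4 (Router): category_id=1 -> matches Supplies
  - product 5 (Webcam): category_id=NULL, no match -> dropped
  - product 6 (Camera): category_id=NULL, no match -> dropped
So 2 of 6 rows are dropped.

SQL:
SELECT a.name, b.name AS category
FROM products a
INNER JOIN categories b ON a.category_id = b.id

Result:
name    | category
--------+---------
Phone   | Supplies
Stapler | Supplies
Lamp    | Books   
Router  | Supplies


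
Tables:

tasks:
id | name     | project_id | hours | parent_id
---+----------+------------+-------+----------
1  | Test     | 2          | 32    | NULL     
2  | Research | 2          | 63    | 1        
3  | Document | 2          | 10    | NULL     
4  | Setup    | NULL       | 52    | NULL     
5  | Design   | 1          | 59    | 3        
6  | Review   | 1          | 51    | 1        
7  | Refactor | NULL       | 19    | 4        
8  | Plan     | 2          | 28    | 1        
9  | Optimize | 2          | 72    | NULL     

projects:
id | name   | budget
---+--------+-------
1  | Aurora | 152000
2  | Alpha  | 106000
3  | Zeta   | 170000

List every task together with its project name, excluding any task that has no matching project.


INNER JOIN keeps only tasks rows whose project_id matches an id in projects. Walk through each task:
  - task 1 (Test): project_id=2 -> matches Alpha
  - task 2 (Research): project_id=2 -> matches Alpha
  - task 3 (Document): project_id=2 -> matches Alpha
  - task 4 (Setup): project_id=NULL, no match -> dropped
  - task 5 (Design): project_id=1 -> matches Aurora
  - task 6 (Review): project_id=1 -> matches Aurora
  - task 7 (Refactor): project_id=NULL, no match -> dropped
  - task 8 (Plan): project_id=2 -> matches Alpha
  - task 9 (Optimize): project_id=2 -> matches Alpha
So 2 of 9 rows are dropped.

SQL:
SELECT a.name, b.name AS project
FROM tasks a
INNER JOIN projects b ON a.project_id = b.id

Result:
name     | project
---------+--------
Test     | Alpha  
Research | Alpha  
Document | Alpha  
Design   | Aurora 
Review   | Aurora 
Plan     | Alpha  
Optimize | Alpha  


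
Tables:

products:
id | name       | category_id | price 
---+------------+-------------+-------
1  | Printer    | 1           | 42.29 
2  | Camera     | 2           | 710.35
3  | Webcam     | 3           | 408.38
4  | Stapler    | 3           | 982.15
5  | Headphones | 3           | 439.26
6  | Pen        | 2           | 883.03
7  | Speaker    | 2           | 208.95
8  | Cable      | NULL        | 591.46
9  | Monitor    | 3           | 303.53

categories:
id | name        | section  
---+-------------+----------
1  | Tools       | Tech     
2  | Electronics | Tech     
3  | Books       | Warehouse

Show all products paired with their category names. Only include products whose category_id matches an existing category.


INNER JOIN keeps only products rows whose category_id matches an id in categories. Walk through each product:
  - product 1 (Printer): category_id=1 -> matches Tools
  - product 2 (Camera): category_id=2 -> matches Electronics
  - product 3 (Webcam): category_id=3 -> matches Books
  - product 4 (Stapler): category_id=3 -> matches Books
  - product 5 (Headphones): category_id=3 -> matches Books
  - product 6 (Pen): category_id=2 -> matches Electronics
  - product 7 (Speaker): category_id=2 -> matches Electronics
  - product 8 (Cable): category_id=NULL, no match -> dropped
  - product 9 (Monitor): category_id=3 -> matches Books
So 1 of 9 rows is dropped.

SQL:
SELECT a.name, b.name AS category
FROM products a
INNER JOIN categories b ON a.category_id = b.id

Result:
name       | category   
-----------+------------
Printer    | Tools      
Camera     | Electronics
Webcam     | Books      
Stapler    | Books      
Headphones | Books      
Pen        | Electronics
Speaker    | Electronics
Monitor    | Books      


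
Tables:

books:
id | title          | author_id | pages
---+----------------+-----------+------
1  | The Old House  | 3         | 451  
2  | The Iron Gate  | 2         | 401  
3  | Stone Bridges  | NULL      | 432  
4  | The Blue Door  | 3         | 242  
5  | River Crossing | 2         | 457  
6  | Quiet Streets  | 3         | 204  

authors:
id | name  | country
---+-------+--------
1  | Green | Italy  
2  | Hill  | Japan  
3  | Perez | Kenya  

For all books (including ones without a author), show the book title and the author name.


LEFT JOIN keeps every row from books (the left table); where author_id has no match in authors, the author columns become NULL. Walk through each book:
  - book 1 (The Old House): author_id=3 -> matches Perez
  - book 2 (The Iron Gate): author_id=2 -> matches Hill
  - book 3 (Stone Bridges): author_id=NULL, no match -> kept with NULL
  - book 4 (The Blue Door): author_id=3 -> matches Perez
  - book 5 (River Crossing): author_id=2 -> matches Hill
  - book 6 (Quiet Streets): author_id=3 -> matches Perez
All 6 rows appear; 1 has NULL author.

SQL:
SELECT a.title, b.name AS author
FROM books a
LEFT JOIN authors b ON a.author_id = b.id

Result:
title          | author
---------------+-------
The Old House  | Perez 
The Iron Gate  | Hill  
Stone Bridges  | NULL  
The Blue Door  | Perez 
River Crossing | Hill  
Quiet Streets  | Perez 


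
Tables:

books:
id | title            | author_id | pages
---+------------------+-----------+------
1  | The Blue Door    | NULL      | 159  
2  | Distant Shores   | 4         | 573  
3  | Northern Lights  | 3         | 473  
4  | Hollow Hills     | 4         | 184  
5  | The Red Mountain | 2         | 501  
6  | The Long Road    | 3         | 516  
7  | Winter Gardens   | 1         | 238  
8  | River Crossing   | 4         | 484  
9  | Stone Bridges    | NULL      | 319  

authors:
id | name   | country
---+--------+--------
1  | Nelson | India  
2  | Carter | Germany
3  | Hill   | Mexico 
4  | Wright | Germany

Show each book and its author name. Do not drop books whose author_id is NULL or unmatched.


LEFT JOIN keeps every row from books (the left table); where author_id has no match in authors, the author columns become NULL. Walk through each book:
  - book 1 (The Blue Door): author_id=NULL, no match -> kept with NULL
  - book 2 (Distant Shores): author_id=4 -> matches Wright
  - book 3 (Northern Lights): author_id=3 -> matches Hill
  - book 4 (Hollow Hills): author_id=4 -> matches Wright
  - book 5 (The Red Mountain): author_id=2 -> matches Carter
  - book 6 (The Long Road): author_id=3 -> matches Hill
  - book 7 (Winter Gardens): author_id=1 -> matches Nelson
  - book 8 (River Crossing): author_id=4 -> matches Wright
  - book 9 (Stone Bridges): author_id=NULL, no match -> kept with NULL
All 9 rows appear; 2 have NULL author.

SQL:
SELECT a.title, b.name AS author
FROM books a
LEFT JOIN authors b ON a.author_id = b.id

Result:
title            | author
-----------------+-------
The Blue Door    | NULL  
Distant Shores   | Wright
Northern Lights  | Hill  
Hollow Hills     | Wright
The Red Mountain | Carter
The Long Road    | Hill  
Winter Gardens   | Nelson
River Crossing   | Wright
Stone Bridges    | NULL  


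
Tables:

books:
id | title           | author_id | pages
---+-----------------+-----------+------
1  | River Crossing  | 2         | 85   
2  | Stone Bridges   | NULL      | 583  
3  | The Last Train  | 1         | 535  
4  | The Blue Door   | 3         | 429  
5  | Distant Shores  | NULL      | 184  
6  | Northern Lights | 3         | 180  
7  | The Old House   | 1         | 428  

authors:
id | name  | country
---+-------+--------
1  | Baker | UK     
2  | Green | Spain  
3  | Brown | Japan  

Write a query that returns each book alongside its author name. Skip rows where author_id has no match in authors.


INNER JOIN keeps only books rows whose author_id matches an id in authors. Walk through each book:
  - book 1 (River Crossing): author_id=2 -> matches Green
  - book 2 (Stone Bridges): author_id=NULL, no match -> dropped
  - book 3 (The Last Train): author_id=1 -> matches Baker
  - book 4 (The Blue Door): author_id=3 -> matches Brown
  - book 5 (Distant Shores): author_id=NULL, no match -> dropped
  - book 6 (Northern Lights): author_id=3 -> matches Brown
  - book 7 (The Old House): author_id=1 -> matches Baker
So 2 of 7 rows are dropped.

SQL:
SELECT a.title, b.name AS author
FROM books a
INNER JOIN authors b ON a.author_id = b.id

Result:
title           | author
----------------+-------
River Crossing  | Green 
The Last Train  | Baker 
The Blue Door   | Brown 
Northern Lights | Brown 
The Old House   | Baker 


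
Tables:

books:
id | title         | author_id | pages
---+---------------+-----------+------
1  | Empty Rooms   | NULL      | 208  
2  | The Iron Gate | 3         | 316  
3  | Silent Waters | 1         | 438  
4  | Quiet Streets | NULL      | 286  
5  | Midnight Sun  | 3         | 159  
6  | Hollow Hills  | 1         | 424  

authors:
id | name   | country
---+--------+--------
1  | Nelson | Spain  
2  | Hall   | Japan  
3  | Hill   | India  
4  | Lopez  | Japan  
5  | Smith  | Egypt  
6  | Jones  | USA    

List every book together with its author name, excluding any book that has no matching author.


INNER JOIN keeps only books rows whose author_id matches an id in authors. Walk through each book:
  - book 1 (Empty Rooms): author_id=NULL, no match -> dropped
  - book 2 (The Iron Gate): author_id=3 -> matches Hill
  - book 3 (Silent Waters): author_id=1 -> matches Nelson
  - book 4 (Quiet Streets): author_id=NULL, no match -> dropped
  - book 5 (Midnight Sun): author_id=3 -> matches Hill
  - book 6 (Hollow Hills): author_id=1 -> matches Nelson
So 2 of 6 rows are dropped.

SQL:
SELECT a.title, b.name AS author
FROM books a
INNER JOIN authors b ON a.author_id = b.id

Result:
title         | author
--------------+-------
The Iron Gate | Hill  
Silent Waters | Nelson
Midnight Sun  | Hill  
Hollow Hills  | Nelson


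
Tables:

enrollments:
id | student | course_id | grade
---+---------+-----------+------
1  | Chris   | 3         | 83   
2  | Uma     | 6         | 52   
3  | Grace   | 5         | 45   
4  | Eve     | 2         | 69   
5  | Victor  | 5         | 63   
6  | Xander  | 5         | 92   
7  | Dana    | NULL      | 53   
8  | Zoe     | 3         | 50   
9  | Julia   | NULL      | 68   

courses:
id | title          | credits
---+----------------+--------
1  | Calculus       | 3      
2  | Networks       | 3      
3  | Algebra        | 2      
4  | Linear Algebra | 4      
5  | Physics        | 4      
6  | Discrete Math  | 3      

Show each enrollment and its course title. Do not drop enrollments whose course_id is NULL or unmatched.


LEFT JOIN keeps every row from enrollments (the left table); where course_id has no match in courses, the course columns become NULL. Walk through each enrollment:
  - enrollment 1 (Chris): course_id=3 -> matches Algebra
  - enrollment 2 (Uma): course_id=6 -> matches Discrete Math
  - enrollment 3 (Grace): course_id=5 -> matches Physics
  - enrollment 4 (Eve): course_id=2 -> matches Networks
  - enrollment 5 (Victor): course_id=5 -> matches Physics
  - enrollment 6 (Xander): course_id=5 -> matches Physics
  - enrollment 7 (Dana): course_id=NULL, no match -> kept with NULL
  - enrollment 8 (Zoe): course_id=3 -> matches Algebra
  - enrollment 9 (Julia): course_id=NULL, no match -> kept with NULL
All 9 rows appear; 2 have NULL course.

SQL:
SELECT a.student, b.title AS course
FROM enrollments a
LEFT JOIN courses b ON a.course_id = b.id

Result:
student | course       
--------+--------------
Chris   | Algebra      
Uma     | Discrete Math
Grace   | Physics      
Eve     | Networks     
Victor  | Physics      
Xander  | Physics      
Dana    | NULL         
Zoe     | Algebra      
Julia   | NULL         


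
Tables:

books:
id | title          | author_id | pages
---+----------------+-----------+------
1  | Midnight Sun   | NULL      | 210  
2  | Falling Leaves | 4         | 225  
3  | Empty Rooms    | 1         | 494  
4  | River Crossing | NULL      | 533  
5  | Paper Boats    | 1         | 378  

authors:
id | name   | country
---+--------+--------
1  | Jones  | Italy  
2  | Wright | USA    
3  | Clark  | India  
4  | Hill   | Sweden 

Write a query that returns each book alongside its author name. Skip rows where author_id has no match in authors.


INNER JOIN keeps only books rows whose author_id matches an id in authors. Walk through each book:
  - book 1 (Midnight Sun): author_id=NULL, no match -> dropped
  - book 2 (Falling Leaves): author_id=4 -> matches Hill
  - book 3 (Empty Rooms): author_id=1 -> matches Jones
  - book 4 (River Crossing): author_id=NULL, no match -> dropped
  - book 5 (Paper Boats): author_id=1 -> matches Jones
So 2 of 5 rows are dropped.

SQL:
SELECT a.title, b.name AS author
FROM books a
INNER JOIN authors b ON a.author_id = b.id

Result:
title          | author
---------------+-------
Falling Leaves | Hill  
Empty Rooms    | Jones 
Paper Boats    | Jones 


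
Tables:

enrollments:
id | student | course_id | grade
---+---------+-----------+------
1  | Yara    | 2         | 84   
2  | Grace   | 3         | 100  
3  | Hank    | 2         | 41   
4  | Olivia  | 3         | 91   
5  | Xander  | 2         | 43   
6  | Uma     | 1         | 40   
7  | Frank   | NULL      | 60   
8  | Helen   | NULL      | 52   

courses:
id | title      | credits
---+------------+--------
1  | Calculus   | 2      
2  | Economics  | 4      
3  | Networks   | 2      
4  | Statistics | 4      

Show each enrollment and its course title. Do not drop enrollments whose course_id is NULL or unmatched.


LEFT JOIN keeps every row from enrollments (the left table); where course_id has no match in courses, the course columns become NULL. Walk through each enrollment:
  - enrollment 1 (Yara): course_id=2 -> matches Economics
  - enrollment 2 (Grace): course_id=3 -> matches Networks
  - enrollment 3 (Hank): course_id=2 -> matches Economics
  - enrollment 4 (Olivia): course_id=3 -> matches Networks
  - enrollment 5 (Xander): course_id=2 -> matches Economics
  - enrollment 6 (Uma): course_id=1 -> matches Calculus
  - enrollment 7 (Frank): course_id=NULL, no match -> kept with NULL
  - enrollment 8 (Helen): course_id=NULL, no match -> kept with NULL
All 8 rows appear; 2 have NULL course.

SQL:
SELECT a.student, b.title AS course
FROM enrollments a
LEFT JOIN courses b ON a.course_id = b.id

Result:
student | course   
--------+----------
Yara    | Economics
Grace   | Networks 
Hank    | Economics
Olivia  | Networks 
Xander  | Economics
Uma     | Calculus 
Frank   | NULL     
Helen   | NULL     


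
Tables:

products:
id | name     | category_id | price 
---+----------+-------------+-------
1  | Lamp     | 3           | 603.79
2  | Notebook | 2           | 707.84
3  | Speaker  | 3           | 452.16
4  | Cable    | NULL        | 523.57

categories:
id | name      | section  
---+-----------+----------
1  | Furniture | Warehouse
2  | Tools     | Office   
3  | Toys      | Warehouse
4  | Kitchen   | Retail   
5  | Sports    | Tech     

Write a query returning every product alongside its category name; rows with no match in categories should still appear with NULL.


LEFT JOIN keeps every row from products (the left table); where category_id has no match in categories, the category columns become NULL. Walk through each product:
  - product 1 (Lamp): category_id=3 -> matches Toys
  - product 2 (Notebook): category_id=2 -> matches Tools
  - product 3 (Speaker): category_id=3 -> matches Toys
  - product 4 (Cable): category_id=NULL, no match -> kept with NULL
All 4 rows appear; 1 has NULL category.

SQL:
SELECT a.name, b.name AS category
FROM products a
LEFT JOIN categories b ON a.category_id = b.id

Result:
name     | category
---------+---------
Lamp     | Toys    
Notebook | Tools   
Speaker  | Toys    
Cable    | NULL    


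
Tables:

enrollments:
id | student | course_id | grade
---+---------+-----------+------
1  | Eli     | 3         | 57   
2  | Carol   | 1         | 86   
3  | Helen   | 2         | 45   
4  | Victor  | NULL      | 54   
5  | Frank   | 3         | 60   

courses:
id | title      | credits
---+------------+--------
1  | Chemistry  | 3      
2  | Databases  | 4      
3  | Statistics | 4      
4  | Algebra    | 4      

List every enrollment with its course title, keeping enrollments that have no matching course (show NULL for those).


LEFT JOIN keeps every row from enrollments (the left table); where course_id has no match in courses, the course columns become NULL. Walk through each enrollment:
  - enrollment 1 (Eli): course_id=3 -> matches Statistics
  - enrollment 2 (Carol): course_id=1 -> matches Chemistry
  - enrollment 3 (Helen): course_id=2 -> matches Databases
  - enrollment 4 (Victor): course_id=NULL, no match -> kept with NULL
  - enrollment 5 (Frank): course_id=3 -> matches Statistics
All 5 rows appear; 1 has NULL course.

SQL:
SELECT a.student, b.title AS course
FROM enrollments a
LEFT JOIN courses b ON a.course_id = b.id

Result:
student | course    
--------+-----------
Eli     | Statistics
Carol   | Chemistry 
Helen   | Databases 
Victor  | NULL      
Frank   | Statistics


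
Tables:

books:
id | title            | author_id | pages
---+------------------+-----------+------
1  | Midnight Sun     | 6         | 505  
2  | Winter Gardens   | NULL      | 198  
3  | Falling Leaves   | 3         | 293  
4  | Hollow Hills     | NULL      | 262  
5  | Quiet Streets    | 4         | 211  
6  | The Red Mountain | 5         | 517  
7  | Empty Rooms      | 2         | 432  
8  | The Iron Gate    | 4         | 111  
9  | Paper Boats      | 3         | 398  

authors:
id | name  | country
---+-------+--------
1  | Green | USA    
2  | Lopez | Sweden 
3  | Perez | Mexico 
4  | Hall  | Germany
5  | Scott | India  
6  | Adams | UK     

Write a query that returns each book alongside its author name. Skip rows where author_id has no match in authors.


INNER JOIN keeps only books rows whose author_id matches an id in authors. Walk through each book:
  - book 1 (Midnight Sun): author_id=6 -> matches Adams
  - book 2 (Winter Gardens): author_id=NULL, no match -> dropped
  - book 3 (Falling Leaves): author_id=3 -> matches Perez
  - book 4 (Hollow Hills): author_id=NULL, no match -> dropped
  - book 5 (Quiet Streets): author_id=4 -> matches Hall
  - book 6 (The Red Mountain): author_id=5 -> matches Scott
  - book 7 (Empty Rooms): author_id=2 -> matches Lopez
  - book 8 (The Iron Gate): author_id=4 -> matches Hall
  - book 9 (Paper Boats): author_id=3 -> matches Perez
So 2 of 9 rows are dropped.

SQL:
SELECT a.title, b.name AS author
FROM books a
INNER JOIN authors b ON a.author_id = b.id

Result:
title            | author
-----------------+-------
Midnight Sun     | Adams 
Falling Leaves   | Perez 
Quiet Streets    | Hall  
The Red Mountain | Scott 
Empty Rooms      | Lopez 
The Iron Gate    | Hall  
Paper Boats      | Perez 


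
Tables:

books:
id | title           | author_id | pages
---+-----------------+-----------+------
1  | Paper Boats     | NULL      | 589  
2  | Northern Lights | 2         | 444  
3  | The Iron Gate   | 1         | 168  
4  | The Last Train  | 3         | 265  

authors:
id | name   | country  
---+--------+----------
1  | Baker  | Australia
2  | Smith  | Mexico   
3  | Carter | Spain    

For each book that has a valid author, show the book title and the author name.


INNER JOIN keeps only books rows whose author_id matches an id in authors. Walk through each book:
  - book 1 (Paper Boats): author_id=NULL, no match -> dropped
  - book 2 (Northern Lights): author_id=2 -> matches Smith
  - book 3 (The Iron Gate): author_id=1 -> matches Baker
  - book 4 (The Last Train): author_id=3 -> matches Carter
So 1 of 4 rows is dropped.

SQL:
SELECT a.title, b.name AS author
FROM books a
INNER JOIN authors b ON a.author_id = b.id

Result:
title           | author
----------------+-------
Northern Lights | Smith 
The Iron Gate   | Baker 
The Last Train  | Carter


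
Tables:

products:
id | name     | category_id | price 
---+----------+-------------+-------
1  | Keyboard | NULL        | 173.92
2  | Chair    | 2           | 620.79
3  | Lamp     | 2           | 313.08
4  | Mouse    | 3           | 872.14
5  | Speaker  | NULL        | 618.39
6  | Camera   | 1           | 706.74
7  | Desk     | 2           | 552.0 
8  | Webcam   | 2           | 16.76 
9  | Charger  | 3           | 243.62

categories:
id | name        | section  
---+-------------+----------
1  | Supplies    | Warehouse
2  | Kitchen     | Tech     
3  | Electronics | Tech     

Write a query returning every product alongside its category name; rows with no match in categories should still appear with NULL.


LEFT JOIN keeps every row from products (the left table); where category_id has no match in categories, the category columns become NULL. Walk through each product:
  - product 1 (Keyboard): category_id=NULL, no match -> kept with NULL
  - product 2 (Chair): category_id=2 -> matches Kitchen
  - product 3 (Lamp): category_id=2 -> matches Kitchen
  - product 4 (Mouse): category_id=3 -> matches Electronics
  - product 5 (Speaker): category_id=NULL, no match -> kept with NULL
  - product 6 (Camera): category_id=1 -> matches Supplies
  - product 7 (Desk): category_id=2 -> matches Kitchen
  - product 8 (Webcam): category_id=2 -> matches Kitchen
  - product 9 (Charger): category_id=3 -> matches Electronics
All 9 rows appear; 2 have NULL category.

SQL:
SELECT a.name, b.name AS category
FROM products a
LEFT JOIN categories b ON a.category_id = b.id

Result:
name     | category   
---------+------------
Keyboard | NULL       
Chair    | Kitchen    
Lamp     | Kitchen    
Mouse    | Electronics
Speaker  | NULL       
Camera   | Supplies   
Desk     | Kitchen    
Webcam   | Kitchen    
Charger  | Electronics


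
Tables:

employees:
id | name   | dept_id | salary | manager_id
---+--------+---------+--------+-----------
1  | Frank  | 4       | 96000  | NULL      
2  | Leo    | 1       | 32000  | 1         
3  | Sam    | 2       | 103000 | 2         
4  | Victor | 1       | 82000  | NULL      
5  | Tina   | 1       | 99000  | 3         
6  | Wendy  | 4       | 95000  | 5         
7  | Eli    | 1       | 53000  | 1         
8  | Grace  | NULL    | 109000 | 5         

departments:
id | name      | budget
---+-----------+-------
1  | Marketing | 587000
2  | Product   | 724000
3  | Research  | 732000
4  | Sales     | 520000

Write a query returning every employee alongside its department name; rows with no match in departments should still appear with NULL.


LEFT JOIN keeps every row from employees (the left table); where dept_id has no match in departments, the department columns become NULL. Walk through each employee:
  - employee 1 (Frank): dept_id=4 -> matches Sales
  - employee 2 (Leo): dept_id=1 -> matches Marketing
  - employee 3 (Sam): dept_id=2 -> matches Product
  - employee 4 (Victor): dept_id=1 -> matches Marketing
  - employee 5 (Tina): dept_id=1 -> matches Marketing
  - employee 6 (Wendy): dept_id=4 -> matches Sales
  - employee 7 (Eli): dept_id=1 -> matches Marketing
  - employee 8 (Grace): dept_id=NULL, no match -> kept with NULL
All 8 rows appear; 1 has NULL department.

SQL:
SELECT a.name, b.name AS department
FROM employees a
LEFT JOIN departments b ON a.dept_id = b.id

Result:
name   | department
-------+-----------
Frank  | Sales     
Leo    | Marketing 
Sam    | Product   
Victor | Marketing 
Tina   | Marketing 
Wendy  | Sales     
Eli    | Marketing 
Grace  | NULL      


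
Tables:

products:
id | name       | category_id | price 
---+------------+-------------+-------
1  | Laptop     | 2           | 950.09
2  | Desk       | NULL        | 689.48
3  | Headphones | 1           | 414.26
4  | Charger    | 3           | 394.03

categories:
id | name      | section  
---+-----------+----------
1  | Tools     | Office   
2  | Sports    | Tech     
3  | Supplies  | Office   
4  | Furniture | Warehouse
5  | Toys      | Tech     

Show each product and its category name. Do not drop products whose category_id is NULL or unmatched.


LEFT JOIN keeps every row from products (the left table); where category_id has no match in categories, the category columns become NULL. Walk through each product:
  - product 1 (Laptop): category_id=2 -> matches Sports
  - product 2 (Desk): category_id=NULL, no match -> kept with NULL
  - product 3 (Headphones): category_id=1 -> matches Tools
  - product 4 (Charger): category_id=3 -> matches Supplies
All 4 rows appear; 1 has NULL category.

SQL:
SELECT a.name, b.name AS category
FROM products a
LEFT JOIN categories b ON a.category_id = b.id

Result:
name       | category
-----------+---------
Laptop     | Sports  
Desk       | NULL    
Headphones | Tools   
Charger    | Supplies


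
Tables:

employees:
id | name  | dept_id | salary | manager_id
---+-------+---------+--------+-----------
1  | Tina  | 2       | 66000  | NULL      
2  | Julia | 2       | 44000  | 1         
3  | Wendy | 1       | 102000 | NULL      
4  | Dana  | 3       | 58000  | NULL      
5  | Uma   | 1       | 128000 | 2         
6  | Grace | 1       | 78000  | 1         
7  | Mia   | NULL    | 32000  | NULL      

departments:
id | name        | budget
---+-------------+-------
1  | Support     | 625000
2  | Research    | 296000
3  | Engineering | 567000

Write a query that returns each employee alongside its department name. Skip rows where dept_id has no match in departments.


INNER JOIN keeps only employees rows whose dept_id matches an id in departments. Walk through each employee:
  - employee 1 (Tina): dept_id=2 -> matches Research
  - employee 2 (Julia): dept_id=2 -> matches Research
  - employee 3 (Wendy): dept_id=1 -> matches Support
  - employee 4 (Dana): dept_id=3 -> matches Engineering
  - employee 5 (Uma): dept_id=1 -> matches Support
  - employee 6 (Grace): dept_id=1 -> matches Support
  - employee 7 (Mia): dept_id=NULL, no match -> dropped
So 1 of 7 rows is dropped.

SQL:
SELECT a.name, b.name AS department
FROM employees a
INNER JOIN departments b ON a.dept_id = b.id

Result:
name  | department 
------+------------
Tina  | Research   
Julia | Research   
Wendy | Support    
Dana  | Engineering
Uma   | Support    
Grace | Support    


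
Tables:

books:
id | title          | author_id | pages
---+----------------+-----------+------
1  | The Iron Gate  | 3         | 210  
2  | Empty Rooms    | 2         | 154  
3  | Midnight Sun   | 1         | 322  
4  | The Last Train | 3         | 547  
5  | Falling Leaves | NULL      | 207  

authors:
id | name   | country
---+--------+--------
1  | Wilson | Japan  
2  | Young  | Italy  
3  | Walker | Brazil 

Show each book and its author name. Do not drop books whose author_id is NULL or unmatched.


LEFT JOIN keeps every row from books (the left table); where author_id has no match in authors, the author columns become NULL. Walk through each book:
  - book 1 (The Iron Gate): author_id=3 -> matches Walker
  - book 2 (Empty Rooms): author_id=2 -> matches Young
  - book 3 (Midnight Sun): author_id=1 -> matches Wilson
  - book 4 (The Last Train): author_id=3 -> matches Walker
  - book 5 (Falling Leaves): author_id=NULL, no match -> kept with NULL
All 5 rows appear; 1 has NULL author.

SQL:
SELECT a.title, b.name AS author
FROM books a
LEFT JOIN authors b ON a.author_id = b.id

Result:
title          | author
---------------+-------
The Iron Gate  | Walker
Empty Rooms    | Young 
Midnight Sun   | Wilson
The Last Train | Walker
Falling Leaves | NULL  


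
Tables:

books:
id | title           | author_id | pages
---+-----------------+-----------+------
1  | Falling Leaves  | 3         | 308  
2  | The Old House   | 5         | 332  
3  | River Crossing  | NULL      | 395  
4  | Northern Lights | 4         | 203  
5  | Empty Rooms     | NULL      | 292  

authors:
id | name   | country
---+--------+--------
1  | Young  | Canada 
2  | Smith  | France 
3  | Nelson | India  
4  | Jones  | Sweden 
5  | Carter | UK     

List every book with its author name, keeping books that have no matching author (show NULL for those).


LEFT JOIN keeps every row from books (the left table); where author_id has no match in authors, the author columns become NULL. Walk through each book:
  - book 1 (Falling Leaves): author_id=3 -> matches Nelson
  - book 2 (The Old House): author_id=5 -> matches Carter
  - book 3 (River Crossing): author_id=NULL, no match -> kept with NULL
  - book 4 (Northern Lights): author_id=4 -> matches Jones
  - book 5 (Empty Rooms): author_id=NULL, no match -> kept with NULL
All 5 rows appear; 2 have NULL author.

SQL:
SELECT a.title, b.name AS author
FROM books a
LEFT JOIN authors b ON a.author_id = b.id

Result:
title           | author
----------------+-------
Falling Leaves  | Nelson
The Old House   | Carter
River Crossing  | NULL  
Northern Lights | Jones 
Empty Rooms     | NULL  


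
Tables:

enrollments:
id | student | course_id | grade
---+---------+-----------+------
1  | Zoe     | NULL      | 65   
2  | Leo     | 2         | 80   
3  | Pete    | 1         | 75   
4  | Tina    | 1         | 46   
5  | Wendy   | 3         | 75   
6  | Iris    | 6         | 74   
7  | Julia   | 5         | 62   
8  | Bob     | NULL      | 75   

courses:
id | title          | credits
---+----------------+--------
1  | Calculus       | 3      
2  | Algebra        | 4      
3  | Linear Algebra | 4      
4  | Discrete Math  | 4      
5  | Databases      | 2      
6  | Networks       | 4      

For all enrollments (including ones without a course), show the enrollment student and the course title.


LEFT JOIN keeps every row from enrollments (the left table); where course_id has no match in courses, the course columns become NULL. Walk through each enrollment:
  - enrollment 1 (Zoe): course_id=NULL, no match -> kept with NULL
  - enrollment 2 (Leo): course_id=2 -> matches Algebra
  - enrollment 3 (Pete): course_id=1 -> matches Calculus
  - enrollment 4 (Tina): course_id=1 -> matches Calculus
  - enrollment 5 (Wendy): course_id=3 -> matches Linear Algebra
  - enrollment 6 (Iris): course_id=6 -> matches Networks
  - enrollment 7 (Julia): course_id=5 -> matches Databases
  - enrollment 8 (Bob): course_id=NULL, no match -> kept with NULL
All 8 rows appear; 2 have NULL course.

SQL:
SELECT a.student, b.title AS course
FROM enrollments a
LEFT JOIN courses b ON a.course_id = b.id

Result:
student | course        
--------+---------------
Zoe     | NULL          
Leo     | Algebra       
Pete    | Calculus      
Tina    | Calculus      
Wendy   | Linear Algebra
Iris    | Networks      
Julia   | Databases     
Bob     | NULL          


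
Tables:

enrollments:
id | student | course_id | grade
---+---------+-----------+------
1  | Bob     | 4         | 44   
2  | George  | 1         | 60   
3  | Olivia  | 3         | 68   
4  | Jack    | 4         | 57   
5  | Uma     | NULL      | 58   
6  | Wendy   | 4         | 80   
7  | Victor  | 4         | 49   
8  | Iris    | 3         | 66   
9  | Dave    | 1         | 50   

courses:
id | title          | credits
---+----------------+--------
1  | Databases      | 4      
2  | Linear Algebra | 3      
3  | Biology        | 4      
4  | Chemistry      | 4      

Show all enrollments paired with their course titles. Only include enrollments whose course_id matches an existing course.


INNER JOIN keeps only enrollments rows whose course_id matches an id in courses. Walk through each enrollment:
  - enrollment 1 (Bob): course_id=4 -> matches Chemistry
  - enrollment 2 (George): course_id=1 -> matches Databases
  - enrollment 3 (Olivia): course_id=3 -> matches Biology
  - enrollment 4 (Jack): course_id=4 -> matches Chemistry
  - enrollment 5 (Uma): course_id=NULL, no match -> dropped
  - enrollment 6 (Wendy): course_id=4 -> matches Chemistry
  - enrollment 7 (Victor): course_id=4 -> matches Chemistry
  - enrollment 8 (Iris): course_id=3 -> matches Biology
  - enrollment 9 (Dave): course_id=1 -> matches Databases
So 1 of 9 rows is dropped.

SQL:
SELECT a.student, b.title AS course
FROM enrollments a
INNER JOIN courses b ON a.course_id = b.id

Result:
student | course   
--------+----------
Bob     | Chemistry
George  | Databases
Olivia  | Biology  
Jack    | Chemistry
Wendy   | Chemistry
Victor  | Chemistry
Iris    | Biology  
Dave    | Databases


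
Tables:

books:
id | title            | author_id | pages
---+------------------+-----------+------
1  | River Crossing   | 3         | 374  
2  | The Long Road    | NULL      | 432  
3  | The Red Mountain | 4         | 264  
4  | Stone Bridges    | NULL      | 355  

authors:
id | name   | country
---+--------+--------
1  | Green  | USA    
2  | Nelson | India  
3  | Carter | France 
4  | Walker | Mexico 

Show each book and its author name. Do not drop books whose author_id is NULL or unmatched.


LEFT JOIN keeps every row from books (the left table); where author_id has no match in authors, the author columns become NULL. Walk through each book:
  - book 1 (River Crossing): author_id=3 -> matches Carter
  - book 2 (The Long Road): author_id=NULL, no match -> kept with NULL
  - book 3 (The Red Mountain): author_id=4 -> matches Walker
  - book 4 (Stone Bridges): author_id=NULL, no match -> kept with NULL
All 4 rows appear; 2 have NULL author.

SQL:
SELECT a.title, b.name AS author
FROM books a
LEFT JOIN authors b ON a.author_id = b.id

Result:
title            | author
-----------------+-------
River Crossing   | Carter
The Long Road    | NULL  
The Red Mountain | Walker
Stone Bridges    | NULL  
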